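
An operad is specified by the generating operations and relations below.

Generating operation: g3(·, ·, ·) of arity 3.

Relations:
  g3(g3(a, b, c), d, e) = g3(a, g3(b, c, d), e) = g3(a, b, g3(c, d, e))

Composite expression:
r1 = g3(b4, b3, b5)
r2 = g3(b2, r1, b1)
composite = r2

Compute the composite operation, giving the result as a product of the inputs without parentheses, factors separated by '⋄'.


b2 ⋄ b4 ⋄ b3 ⋄ b5 ⋄ b1

Key point: g3 is associative — brackets drop, the b-order remains.
g3(b4, b3, b5) linearizes to b4 ⋄ b3 ⋄ b5
g3(b2, g3(b4, b3, b5), b1) linearizes to b2 ⋄ b4 ⋄ b3 ⋄ b5 ⋄ b1


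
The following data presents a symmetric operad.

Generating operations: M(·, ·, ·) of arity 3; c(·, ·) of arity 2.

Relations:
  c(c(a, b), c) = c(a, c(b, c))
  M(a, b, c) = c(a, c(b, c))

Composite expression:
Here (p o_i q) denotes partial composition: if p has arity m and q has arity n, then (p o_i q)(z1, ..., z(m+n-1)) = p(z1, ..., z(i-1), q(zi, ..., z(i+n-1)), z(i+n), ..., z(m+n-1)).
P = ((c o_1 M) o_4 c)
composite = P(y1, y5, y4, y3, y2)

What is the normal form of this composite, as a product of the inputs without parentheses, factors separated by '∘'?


y1 ∘ y5 ∘ y4 ∘ y3 ∘ y2


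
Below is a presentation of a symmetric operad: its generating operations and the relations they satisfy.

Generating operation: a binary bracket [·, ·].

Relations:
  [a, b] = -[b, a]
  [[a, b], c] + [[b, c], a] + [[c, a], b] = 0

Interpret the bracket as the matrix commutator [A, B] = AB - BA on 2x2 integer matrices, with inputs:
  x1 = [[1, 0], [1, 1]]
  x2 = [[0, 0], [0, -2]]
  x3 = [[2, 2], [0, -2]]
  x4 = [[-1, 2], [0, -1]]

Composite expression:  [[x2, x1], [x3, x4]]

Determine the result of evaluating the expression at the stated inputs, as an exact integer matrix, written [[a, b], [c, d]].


[x2, x1] = [[0, 0], [-2, 0]]
[x3, x4] = [[0, 8], [0, 0]]
[[x2, x1], [x3, x4]] = [[16, 0], [0, -16]]

[[16, 0], [0, -16]]


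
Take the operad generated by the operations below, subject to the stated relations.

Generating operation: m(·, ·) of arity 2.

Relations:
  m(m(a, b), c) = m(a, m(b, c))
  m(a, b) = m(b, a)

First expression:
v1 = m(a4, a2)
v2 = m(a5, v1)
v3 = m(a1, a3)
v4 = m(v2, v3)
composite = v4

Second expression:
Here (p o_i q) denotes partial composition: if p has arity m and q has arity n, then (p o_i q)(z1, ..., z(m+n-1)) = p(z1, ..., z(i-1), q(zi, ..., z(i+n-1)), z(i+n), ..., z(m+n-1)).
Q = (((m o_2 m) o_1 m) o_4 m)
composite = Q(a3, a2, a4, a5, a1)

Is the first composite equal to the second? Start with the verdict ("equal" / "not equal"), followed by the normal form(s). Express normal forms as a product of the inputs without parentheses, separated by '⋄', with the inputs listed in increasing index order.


equal: each reduces to a1 ⋄ a2 ⋄ a3 ⋄ a4 ⋄ a5

The first expression reduces to a1 ⋄ a2 ⋄ a3 ⋄ a4 ⋄ a5
The second expression reduces to a1 ⋄ a2 ⋄ a3 ⋄ a4 ⋄ a5
Identical normal forms: equal.


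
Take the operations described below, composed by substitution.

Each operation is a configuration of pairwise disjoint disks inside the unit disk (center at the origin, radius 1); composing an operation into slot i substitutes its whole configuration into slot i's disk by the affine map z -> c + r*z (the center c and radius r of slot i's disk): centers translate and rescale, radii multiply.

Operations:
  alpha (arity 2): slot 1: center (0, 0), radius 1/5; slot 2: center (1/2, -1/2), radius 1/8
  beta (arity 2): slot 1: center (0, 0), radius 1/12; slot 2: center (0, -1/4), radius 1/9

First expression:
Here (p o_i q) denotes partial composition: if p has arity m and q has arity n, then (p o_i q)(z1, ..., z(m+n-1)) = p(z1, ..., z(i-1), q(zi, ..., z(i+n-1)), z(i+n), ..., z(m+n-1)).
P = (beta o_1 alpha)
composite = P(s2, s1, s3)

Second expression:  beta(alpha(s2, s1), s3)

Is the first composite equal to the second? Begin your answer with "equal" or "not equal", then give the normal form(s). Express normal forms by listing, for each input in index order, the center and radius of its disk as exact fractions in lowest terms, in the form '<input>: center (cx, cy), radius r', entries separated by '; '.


Normal form of the first expression: s1: center (1/24, -1/24), radius 1/96; s2: center (0, 0), radius 1/60; s3: center (0, -1/4), radius 1/9
Normal form of the second expression: s1: center (1/24, -1/24), radius 1/96; s2: center (0, 0), radius 1/60; s3: center (0, -1/4), radius 1/9
Same normal form: equal.

equal; the common form is s1: center (1/24, -1/24), radius 1/96; s2: center (0, 0), radius 1/60; s3: center (0, -1/4), radius 1/9


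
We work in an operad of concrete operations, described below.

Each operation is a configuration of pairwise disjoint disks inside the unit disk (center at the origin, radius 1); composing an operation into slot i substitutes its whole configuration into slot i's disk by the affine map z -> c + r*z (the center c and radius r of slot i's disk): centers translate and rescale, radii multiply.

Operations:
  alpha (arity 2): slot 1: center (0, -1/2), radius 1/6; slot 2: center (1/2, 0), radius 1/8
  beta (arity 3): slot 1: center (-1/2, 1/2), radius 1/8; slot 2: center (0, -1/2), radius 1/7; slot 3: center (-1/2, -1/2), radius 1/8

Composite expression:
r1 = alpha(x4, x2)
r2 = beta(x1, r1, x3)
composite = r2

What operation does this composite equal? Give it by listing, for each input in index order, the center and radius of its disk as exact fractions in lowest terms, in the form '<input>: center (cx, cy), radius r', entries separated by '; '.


Below beta, radii multiply path by path; the x-disk centers shift.
x1: after 1 affine step, its disk has center (-1/2, 1/2), radius 1/8
x4: after 2 affine steps, its disk has center (0, -4/7), radius 1/42
x2: after 2 affine steps, its disk has center (1/14, -1/2), radius 1/56
x3: after 1 affine step, its disk has center (-1/2, -1/2), radius 1/8

x1: center (-1/2, 1/2), radius 1/8; x2: center (1/14, -1/2), radius 1/56; x3: center (-1/2, -1/2), radius 1/8; x4: center (0, -4/7), radius 1/42


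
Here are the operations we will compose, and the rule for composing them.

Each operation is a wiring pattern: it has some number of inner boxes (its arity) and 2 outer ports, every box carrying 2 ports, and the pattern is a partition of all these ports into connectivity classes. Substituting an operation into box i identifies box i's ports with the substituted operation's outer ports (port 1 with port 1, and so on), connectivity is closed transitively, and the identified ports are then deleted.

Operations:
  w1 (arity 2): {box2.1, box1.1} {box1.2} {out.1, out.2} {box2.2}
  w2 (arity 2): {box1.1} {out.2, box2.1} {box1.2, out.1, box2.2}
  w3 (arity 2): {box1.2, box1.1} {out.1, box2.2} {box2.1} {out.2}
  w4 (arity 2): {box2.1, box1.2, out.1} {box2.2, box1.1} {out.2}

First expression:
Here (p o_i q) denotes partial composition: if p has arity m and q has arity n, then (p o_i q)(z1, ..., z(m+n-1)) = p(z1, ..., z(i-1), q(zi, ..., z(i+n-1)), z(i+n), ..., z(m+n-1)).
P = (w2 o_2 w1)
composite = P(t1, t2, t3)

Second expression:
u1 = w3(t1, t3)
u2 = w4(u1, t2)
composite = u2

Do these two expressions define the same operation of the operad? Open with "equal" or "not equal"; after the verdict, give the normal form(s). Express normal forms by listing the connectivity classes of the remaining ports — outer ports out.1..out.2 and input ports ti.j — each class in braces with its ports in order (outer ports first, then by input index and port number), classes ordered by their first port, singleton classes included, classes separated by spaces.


not equal: they reduce to {out.1, out.2, t1.2} {t1.1} {t2.1, t3.1} {t2.2} {t3.2} and {out.1, t2.1} {out.2} {t1.1, t1.2} {t2.2, t3.2} {t3.1}


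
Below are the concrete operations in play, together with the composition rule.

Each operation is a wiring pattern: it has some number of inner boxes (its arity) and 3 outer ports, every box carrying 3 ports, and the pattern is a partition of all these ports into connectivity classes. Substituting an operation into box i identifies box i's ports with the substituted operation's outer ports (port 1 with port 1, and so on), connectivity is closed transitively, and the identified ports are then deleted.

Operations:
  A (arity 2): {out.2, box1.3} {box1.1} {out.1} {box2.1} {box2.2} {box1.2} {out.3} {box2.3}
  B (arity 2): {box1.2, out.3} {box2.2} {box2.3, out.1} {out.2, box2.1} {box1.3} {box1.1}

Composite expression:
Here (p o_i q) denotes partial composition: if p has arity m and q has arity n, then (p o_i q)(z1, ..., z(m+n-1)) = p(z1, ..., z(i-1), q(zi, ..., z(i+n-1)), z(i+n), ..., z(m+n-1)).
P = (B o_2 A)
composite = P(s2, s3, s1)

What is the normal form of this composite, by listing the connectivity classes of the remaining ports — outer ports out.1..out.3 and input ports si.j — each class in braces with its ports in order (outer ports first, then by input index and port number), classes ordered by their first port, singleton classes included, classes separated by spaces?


{out.1} {out.2} {out.3, s2.2} {s1.1} {s1.2} {s1.3} {s2.1} {s2.3} {s3.1} {s3.2} {s3.3}


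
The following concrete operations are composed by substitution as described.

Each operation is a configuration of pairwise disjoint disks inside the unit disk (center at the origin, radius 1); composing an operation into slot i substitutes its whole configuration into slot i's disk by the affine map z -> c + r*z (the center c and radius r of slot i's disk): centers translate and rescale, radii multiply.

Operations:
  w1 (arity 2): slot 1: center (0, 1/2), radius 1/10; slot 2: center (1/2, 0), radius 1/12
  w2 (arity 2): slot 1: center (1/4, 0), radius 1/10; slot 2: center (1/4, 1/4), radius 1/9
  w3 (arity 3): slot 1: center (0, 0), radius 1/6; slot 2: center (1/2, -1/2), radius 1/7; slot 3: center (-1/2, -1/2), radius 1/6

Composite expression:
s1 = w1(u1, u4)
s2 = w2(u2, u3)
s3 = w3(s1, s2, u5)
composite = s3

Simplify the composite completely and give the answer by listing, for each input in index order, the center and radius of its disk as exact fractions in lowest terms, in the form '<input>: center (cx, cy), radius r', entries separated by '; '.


u1: center (0, 1/12), radius 1/60; u2: center (15/28, -1/2), radius 1/70; u3: center (15/28, -13/28), radius 1/63; u4: center (1/12, 0), radius 1/72; u5: center (-1/2, -1/2), radius 1/6

Only the slot chain above each u matters under w3; compose those maps.
input u1: applying the 2 nested substitutions gives center (0, 1/12), radius 1/60
input u4: applying the 2 nested substitutions gives center (1/12, 0), radius 1/72
input u2: applying the 2 nested substitutions gives center (15/28, -1/2), radius 1/70
input u3: applying the 2 nested substitutions gives center (15/28, -13/28), radius 1/63
input u5: applying the 1 nested substitution gives center (-1/2, -1/2), radius 1/6


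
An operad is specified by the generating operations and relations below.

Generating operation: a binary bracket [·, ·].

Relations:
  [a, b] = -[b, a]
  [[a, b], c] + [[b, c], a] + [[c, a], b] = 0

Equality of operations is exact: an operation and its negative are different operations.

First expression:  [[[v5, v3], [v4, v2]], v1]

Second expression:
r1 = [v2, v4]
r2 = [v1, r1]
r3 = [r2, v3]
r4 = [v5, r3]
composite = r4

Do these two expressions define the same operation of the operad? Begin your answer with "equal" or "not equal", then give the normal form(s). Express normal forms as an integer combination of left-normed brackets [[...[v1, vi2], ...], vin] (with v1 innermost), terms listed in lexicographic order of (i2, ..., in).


The first composite normalizes to [[[[v1, v2], v4], v3], v5] - [[[[v1, v2], v4], v5], v3] - [[[[v1, v3], v5], v2], v4] + [[[[v1, v3], v5], v4], v2] - [[[[v1, v4], v2], v3], v5] + [[[[v1, v4], v2], v5], v3] + [[[[v1, v5], v3], v2], v4] - [[[[v1, v5], v3], v4], v2]
The second composite normalizes to -[[[[v1, v2], v4], v3], v5] + [[[[v1, v4], v2], v3], v5]
They disagree, so not equal.

not equal — first [[[[v1, v2], v4], v3], v5] - [[[[v1, v2], v4], v5], v3] - [[[[v1, v3], v5], v2], v4] + [[[[v1, v3], v5], v4], v2] - [[[[v1, v4], v2], v3], v5] + [[[[v1, v4], v2], v5], v3] + [[[[v1, v5], v3], v2], v4] - [[[[v1, v5], v3], v4], v2], second -[[[[v1, v2], v4], v3], v5] + [[[[v1, v4], v2], v3], v5]


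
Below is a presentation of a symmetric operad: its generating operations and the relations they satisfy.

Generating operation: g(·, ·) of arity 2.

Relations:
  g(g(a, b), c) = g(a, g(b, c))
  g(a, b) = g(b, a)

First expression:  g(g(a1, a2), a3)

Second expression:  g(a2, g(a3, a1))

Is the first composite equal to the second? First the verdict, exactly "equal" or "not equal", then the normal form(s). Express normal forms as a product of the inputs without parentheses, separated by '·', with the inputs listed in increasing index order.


equal; the common form is a1 · a2 · a3


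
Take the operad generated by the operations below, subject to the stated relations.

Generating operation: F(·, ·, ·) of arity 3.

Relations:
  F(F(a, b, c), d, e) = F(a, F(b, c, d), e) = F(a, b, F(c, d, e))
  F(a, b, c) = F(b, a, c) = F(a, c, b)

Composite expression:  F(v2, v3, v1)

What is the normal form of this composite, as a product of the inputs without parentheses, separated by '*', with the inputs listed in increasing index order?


v1 * v2 * v3

Any arrangement under F is one operation, so sort the v-inputs.
F(v2, v3, v1) linearizes to v2 * v3 * v1
putting the inputs in ascending order: v1 * v2 * v3


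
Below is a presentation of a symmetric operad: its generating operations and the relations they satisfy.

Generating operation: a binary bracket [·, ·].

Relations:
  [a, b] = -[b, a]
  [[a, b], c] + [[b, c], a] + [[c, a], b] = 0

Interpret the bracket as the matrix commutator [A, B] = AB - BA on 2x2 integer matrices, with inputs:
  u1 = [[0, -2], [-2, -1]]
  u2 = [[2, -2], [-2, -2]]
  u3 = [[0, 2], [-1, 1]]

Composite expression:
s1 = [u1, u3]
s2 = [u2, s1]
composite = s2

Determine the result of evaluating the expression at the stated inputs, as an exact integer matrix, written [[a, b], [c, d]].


[[-6, 24], [-36, 6]]

[u1, u3] = [[6, 0], [3, -6]]
[u2, [u1, u3]] = [[-6, 24], [-36, 6]]


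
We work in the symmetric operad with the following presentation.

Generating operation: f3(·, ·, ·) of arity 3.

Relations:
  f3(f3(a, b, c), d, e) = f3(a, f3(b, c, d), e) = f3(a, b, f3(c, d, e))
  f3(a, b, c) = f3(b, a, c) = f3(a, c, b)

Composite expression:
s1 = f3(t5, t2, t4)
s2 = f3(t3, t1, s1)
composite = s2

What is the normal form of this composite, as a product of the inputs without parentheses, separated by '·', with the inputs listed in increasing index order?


t1 · t2 · t3 · t4 · t5

Any arrangement under f3 is one operation, so sort the t-inputs.
f3(t5, t2, t4) spells out as t5 · t2 · t4
f3(t3, t1, f3(t5, t2, t4)) spells out as t3 · t1 · t5 · t2 · t4
rearranged into index order: t1 · t2 · t3 · t4 · t5


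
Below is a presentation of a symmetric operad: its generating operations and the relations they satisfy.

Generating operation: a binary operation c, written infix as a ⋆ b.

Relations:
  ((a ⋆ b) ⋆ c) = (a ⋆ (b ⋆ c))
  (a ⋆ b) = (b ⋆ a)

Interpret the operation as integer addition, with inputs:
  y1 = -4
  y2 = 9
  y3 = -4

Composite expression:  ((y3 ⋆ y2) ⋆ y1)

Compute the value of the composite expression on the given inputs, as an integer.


(y3 ⋆ y2) = 5
((y3 ⋆ y2) ⋆ y1) = 1

1


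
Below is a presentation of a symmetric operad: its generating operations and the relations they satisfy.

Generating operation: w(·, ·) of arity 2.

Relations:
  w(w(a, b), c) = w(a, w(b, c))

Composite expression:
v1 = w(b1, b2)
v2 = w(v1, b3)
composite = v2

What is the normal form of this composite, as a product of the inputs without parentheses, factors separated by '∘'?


b1 ∘ b2 ∘ b3

Every regrouping of w is equal, so read the b-inputs in written order.
w(b1, b2) spells out as b1 ∘ b2
w(w(b1, b2), b3) spells out as b1 ∘ b2 ∘ b3


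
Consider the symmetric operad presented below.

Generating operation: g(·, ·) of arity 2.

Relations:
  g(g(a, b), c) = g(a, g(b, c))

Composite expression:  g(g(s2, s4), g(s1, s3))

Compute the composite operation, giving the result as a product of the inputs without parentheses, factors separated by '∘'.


s2 ∘ s4 ∘ s1 ∘ s3

The g-tree's shape is irrelevant; the s-reading-order decides.
g(s2, s4) flattens to s2 ∘ s4
g(s1, s3) flattens to s1 ∘ s3
g(g(s2, s4), g(s1, s3)) flattens to s2 ∘ s4 ∘ s1 ∘ s3


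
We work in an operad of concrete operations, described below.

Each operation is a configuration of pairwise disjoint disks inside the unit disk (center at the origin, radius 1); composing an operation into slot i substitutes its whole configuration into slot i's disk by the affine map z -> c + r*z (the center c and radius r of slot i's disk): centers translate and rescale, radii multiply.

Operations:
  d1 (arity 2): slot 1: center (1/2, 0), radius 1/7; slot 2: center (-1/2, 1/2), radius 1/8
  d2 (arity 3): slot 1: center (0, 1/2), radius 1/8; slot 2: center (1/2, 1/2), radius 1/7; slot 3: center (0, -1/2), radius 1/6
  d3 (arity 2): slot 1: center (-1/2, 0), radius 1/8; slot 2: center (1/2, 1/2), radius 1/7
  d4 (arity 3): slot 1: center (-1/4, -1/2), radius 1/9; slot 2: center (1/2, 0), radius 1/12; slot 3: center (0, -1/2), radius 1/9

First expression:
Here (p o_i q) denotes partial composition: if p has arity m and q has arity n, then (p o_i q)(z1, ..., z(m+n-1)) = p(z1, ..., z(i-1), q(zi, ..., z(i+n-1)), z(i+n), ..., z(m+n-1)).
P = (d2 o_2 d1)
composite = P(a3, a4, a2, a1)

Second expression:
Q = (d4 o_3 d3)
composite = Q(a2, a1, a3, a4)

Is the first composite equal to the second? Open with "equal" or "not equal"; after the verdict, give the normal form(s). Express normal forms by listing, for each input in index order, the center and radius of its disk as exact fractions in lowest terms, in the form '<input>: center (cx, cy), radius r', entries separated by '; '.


The first composite normalizes to a1: center (0, -1/2), radius 1/6; a2: center (3/7, 4/7), radius 1/56; a3: center (0, 1/2), radius 1/8; a4: center (4/7, 1/2), radius 1/49
The second composite normalizes to a1: center (1/2, 0), radius 1/12; a2: center (-1/4, -1/2), radius 1/9; a3: center (-1/18, -1/2), radius 1/72; a4: center (1/18, -4/9), radius 1/63
Distinct normal forms: not equal.

not equal; the first gives a1: center (0, -1/2), radius 1/6; a2: center (3/7, 4/7), radius 1/56; a3: center (0, 1/2), radius 1/8; a4: center (4/7, 1/2), radius 1/49 and the second a1: center (1/2, 0), radius 1/12; a2: center (-1/4, -1/2), radius 1/9; a3: center (-1/18, -1/2), radius 1/72; a4: center (1/18, -4/9), radius 1/63


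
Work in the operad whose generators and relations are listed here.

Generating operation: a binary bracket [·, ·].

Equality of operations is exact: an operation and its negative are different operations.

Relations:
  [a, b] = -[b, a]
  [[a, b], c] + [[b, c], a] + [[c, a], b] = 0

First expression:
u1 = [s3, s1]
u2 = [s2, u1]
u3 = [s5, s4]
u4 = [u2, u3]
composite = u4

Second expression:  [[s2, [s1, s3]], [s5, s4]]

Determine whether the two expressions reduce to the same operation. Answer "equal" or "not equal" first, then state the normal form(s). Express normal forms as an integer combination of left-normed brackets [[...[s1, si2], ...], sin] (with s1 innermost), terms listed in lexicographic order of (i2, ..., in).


not equal; the first gives -[[[[s1, s3], s2], s4], s5] + [[[[s1, s3], s2], s5], s4] and the second [[[[s1, s3], s2], s4], s5] - [[[[s1, s3], s2], s5], s4]

The first composite normalizes to -[[[[s1, s3], s2], s4], s5] + [[[[s1, s3], s2], s5], s4]
The second composite normalizes to [[[[s1, s3], s2], s4], s5] - [[[[s1, s3], s2], s5], s4]
Different reductions; not equal.


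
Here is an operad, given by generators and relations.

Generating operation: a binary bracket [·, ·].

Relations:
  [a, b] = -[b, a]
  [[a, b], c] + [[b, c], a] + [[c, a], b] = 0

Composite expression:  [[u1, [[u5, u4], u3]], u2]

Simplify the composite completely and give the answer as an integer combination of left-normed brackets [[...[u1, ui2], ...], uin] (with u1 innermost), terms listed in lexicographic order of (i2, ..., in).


Left-normed coefficients sit on the u1-initial expansion words.
Composite bracket: [[u1, [[u5, u4], u3]], u2]
Full expansion: 16 signed words from ab - ba (2^4 = 16).
Collect the words opening with u1:
  word u1u3u4u5u2 has sign +1, contributing +[[[[u1, u3], u4], u5], u2]
  word u1u3u5u4u2 has sign -1, contributing -[[[[u1, u3], u5], u4], u2]
  word u1u4u5u3u2 has sign -1, contributing -[[[[u1, u4], u5], u3], u2]
  word u1u5u4u3u2 has sign +1, contributing +[[[[u1, u5], u4], u3], u2]

[[[[u1, u3], u4], u5], u2] - [[[[u1, u3], u5], u4], u2] - [[[[u1, u4], u5], u3], u2] + [[[[u1, u5], u4], u3], u2]


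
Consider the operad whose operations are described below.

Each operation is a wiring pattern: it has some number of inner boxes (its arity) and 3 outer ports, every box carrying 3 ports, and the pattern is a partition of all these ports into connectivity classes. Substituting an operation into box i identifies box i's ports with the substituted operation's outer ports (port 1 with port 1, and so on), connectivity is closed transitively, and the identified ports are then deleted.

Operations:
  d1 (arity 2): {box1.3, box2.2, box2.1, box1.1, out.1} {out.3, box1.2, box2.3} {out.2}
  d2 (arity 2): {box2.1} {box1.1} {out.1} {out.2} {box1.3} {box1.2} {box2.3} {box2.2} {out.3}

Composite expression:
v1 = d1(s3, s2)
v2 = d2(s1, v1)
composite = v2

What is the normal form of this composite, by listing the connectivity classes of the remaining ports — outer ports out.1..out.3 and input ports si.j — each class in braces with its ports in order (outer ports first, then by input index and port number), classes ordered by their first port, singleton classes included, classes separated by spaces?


{out.1} {out.2} {out.3} {s1.1} {s1.2} {s1.3} {s2.1, s2.2, s3.1, s3.3} {s2.3, s3.2}


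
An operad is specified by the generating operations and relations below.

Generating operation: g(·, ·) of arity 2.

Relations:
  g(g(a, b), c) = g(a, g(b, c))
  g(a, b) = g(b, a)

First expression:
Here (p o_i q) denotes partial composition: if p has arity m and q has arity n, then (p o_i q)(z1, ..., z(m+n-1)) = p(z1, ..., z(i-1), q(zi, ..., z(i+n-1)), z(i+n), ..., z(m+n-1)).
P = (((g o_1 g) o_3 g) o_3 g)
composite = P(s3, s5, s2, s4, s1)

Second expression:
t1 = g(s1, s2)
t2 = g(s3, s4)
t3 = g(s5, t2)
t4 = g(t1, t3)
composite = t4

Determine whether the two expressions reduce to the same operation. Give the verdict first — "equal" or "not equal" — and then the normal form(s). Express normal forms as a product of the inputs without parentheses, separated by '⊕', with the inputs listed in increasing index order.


equal; both compose to s1 ⊕ s2 ⊕ s3 ⊕ s4 ⊕ s5

The first expression, normalized: s1 ⊕ s2 ⊕ s3 ⊕ s4 ⊕ s5
The second expression, normalized: s1 ⊕ s2 ⊕ s3 ⊕ s4 ⊕ s5
Same normal form: equal.


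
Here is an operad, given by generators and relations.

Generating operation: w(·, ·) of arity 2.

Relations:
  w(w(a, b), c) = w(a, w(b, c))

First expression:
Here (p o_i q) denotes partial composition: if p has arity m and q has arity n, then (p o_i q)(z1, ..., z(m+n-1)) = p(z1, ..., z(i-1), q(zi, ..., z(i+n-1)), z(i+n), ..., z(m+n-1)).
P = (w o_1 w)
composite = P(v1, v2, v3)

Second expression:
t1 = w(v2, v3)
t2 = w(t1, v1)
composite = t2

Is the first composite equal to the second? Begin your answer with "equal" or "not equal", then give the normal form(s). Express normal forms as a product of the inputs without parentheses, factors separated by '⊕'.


not equal — first v1 ⊕ v2 ⊕ v3, second v2 ⊕ v3 ⊕ v1


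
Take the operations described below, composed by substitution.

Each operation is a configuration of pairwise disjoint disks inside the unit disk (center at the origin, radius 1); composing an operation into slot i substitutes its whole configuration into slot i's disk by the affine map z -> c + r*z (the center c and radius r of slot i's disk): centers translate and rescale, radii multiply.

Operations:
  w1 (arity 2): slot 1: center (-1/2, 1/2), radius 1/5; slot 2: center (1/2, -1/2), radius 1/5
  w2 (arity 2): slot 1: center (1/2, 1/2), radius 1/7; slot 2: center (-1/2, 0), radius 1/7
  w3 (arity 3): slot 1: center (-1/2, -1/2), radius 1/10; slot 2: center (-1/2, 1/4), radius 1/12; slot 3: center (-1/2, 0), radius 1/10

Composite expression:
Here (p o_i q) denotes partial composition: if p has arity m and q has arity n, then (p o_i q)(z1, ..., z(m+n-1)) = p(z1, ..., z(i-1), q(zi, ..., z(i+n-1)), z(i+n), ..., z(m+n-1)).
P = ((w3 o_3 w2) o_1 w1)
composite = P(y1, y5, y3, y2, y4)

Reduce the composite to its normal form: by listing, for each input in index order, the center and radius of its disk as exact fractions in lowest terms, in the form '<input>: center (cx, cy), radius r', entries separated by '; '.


y1: center (-11/20, -9/20), radius 1/50; y2: center (-9/20, 1/20), radius 1/70; y3: center (-1/2, 1/4), radius 1/12; y4: center (-11/20, 0), radius 1/70; y5: center (-9/20, -11/20), radius 1/50


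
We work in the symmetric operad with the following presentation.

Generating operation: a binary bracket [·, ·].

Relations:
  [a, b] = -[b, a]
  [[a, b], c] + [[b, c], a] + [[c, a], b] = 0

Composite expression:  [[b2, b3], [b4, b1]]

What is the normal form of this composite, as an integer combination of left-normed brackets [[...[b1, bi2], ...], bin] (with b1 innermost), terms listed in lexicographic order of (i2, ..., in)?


[[[b1, b4], b2], b3] - [[[b1, b4], b3], b2]


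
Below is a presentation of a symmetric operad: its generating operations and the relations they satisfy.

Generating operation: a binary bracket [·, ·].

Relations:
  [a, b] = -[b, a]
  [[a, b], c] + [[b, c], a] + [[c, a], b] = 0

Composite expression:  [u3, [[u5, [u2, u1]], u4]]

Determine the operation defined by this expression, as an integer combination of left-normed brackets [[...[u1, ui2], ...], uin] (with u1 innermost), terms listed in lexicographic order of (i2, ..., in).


A multilinear Lie element is pinned by u1-initial words (u1 innermost).
Composite bracket: [u3, [[u5, [u2, u1]], u4]]
Each bracket splits as ab - ba, giving 16 signed words (2^4 = 16).
Only words starting with u1 matter:
  from u1u2u5u4u3, sign -1: term -[[[[u1, u2], u5], u4], u3]

-[[[[u1, u2], u5], u4], u3]


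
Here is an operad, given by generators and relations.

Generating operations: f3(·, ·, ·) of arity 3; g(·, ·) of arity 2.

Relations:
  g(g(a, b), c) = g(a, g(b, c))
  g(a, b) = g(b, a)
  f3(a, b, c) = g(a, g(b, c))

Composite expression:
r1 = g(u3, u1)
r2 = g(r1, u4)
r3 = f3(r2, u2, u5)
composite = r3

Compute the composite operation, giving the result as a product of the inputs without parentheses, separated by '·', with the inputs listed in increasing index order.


u1 · u2 · u3 · u4 · u5

Shape and order are irrelevant to f3; the u-input set decides.
g(u3, u1) collapses to u3 · u1
g(g(u3, u1), u4) collapses to u3 · u1 · u4
f3(g(g(u3, u1), u4), u2, u5) collapses to u3 · u1 · u4 · u2 · u5
rearranged into index order: u1 · u2 · u3 · u4 · u5


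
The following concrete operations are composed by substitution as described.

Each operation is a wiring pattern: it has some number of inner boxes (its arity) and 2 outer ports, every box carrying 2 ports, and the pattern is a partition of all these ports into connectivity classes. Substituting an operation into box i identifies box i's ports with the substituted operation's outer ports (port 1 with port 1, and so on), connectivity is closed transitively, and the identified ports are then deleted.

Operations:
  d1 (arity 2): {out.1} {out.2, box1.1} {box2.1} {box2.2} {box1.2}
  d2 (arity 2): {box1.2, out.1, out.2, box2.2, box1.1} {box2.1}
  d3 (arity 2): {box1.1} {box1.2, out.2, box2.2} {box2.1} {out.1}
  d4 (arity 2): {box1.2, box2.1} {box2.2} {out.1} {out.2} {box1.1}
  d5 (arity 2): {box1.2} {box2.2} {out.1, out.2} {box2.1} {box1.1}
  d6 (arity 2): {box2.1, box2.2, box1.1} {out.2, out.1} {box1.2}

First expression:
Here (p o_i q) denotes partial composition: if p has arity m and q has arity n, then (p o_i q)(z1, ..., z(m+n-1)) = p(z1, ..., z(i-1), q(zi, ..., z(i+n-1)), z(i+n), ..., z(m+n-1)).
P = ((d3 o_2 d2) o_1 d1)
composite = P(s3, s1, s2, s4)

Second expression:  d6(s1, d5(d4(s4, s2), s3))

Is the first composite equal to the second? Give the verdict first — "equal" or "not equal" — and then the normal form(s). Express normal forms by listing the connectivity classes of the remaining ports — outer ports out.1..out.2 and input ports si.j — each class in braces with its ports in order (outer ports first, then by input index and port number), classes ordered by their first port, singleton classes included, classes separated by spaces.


not equal; the first gives {out.1} {out.2, s2.1, s2.2, s3.1, s4.2} {s1.1} {s1.2} {s3.2} {s4.1} and the second {out.1, out.2} {s1.1} {s1.2} {s2.1, s4.2} {s2.2} {s3.1} {s3.2} {s4.1}

The first composite normalizes to {out.1} {out.2, s2.1, s2.2, s3.1, s4.2} {s1.1} {s1.2} {s3.2} {s4.1}
The second composite normalizes to {out.1, out.2} {s1.1} {s1.2} {s2.1, s4.2} {s2.2} {s3.1} {s3.2} {s4.1}
Different reductions; not equal.


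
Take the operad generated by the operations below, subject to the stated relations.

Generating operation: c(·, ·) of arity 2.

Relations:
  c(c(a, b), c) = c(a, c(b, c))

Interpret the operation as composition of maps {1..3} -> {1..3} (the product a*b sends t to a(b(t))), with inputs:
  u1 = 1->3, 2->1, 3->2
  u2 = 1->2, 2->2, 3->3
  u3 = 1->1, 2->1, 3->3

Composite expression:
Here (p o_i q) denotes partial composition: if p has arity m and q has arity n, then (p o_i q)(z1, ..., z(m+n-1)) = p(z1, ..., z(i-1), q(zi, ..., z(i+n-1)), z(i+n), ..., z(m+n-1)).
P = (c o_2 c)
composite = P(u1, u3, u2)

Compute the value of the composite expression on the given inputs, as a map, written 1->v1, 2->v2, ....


c(u3, u2) = 1->1, 2->1, 3->3
c(u1, c(u3, u2)) = 1->3, 2->3, 3->2

1->3, 2->3, 3->2


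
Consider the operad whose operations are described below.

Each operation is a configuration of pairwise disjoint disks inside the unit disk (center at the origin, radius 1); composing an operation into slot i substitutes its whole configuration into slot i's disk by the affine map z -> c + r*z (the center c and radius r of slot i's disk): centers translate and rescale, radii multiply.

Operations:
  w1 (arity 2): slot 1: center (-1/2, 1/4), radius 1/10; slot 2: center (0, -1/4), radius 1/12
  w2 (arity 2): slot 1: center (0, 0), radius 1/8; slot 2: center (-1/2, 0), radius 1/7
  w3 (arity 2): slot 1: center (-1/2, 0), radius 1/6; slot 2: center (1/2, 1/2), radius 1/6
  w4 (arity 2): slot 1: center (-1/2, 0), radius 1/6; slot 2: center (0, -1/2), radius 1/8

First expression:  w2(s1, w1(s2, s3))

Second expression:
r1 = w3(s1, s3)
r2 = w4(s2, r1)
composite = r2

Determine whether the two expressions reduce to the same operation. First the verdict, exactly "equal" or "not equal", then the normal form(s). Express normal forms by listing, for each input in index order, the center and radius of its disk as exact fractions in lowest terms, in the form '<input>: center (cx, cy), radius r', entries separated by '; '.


not equal — first s1: center (0, 0), radius 1/8; s2: center (-4/7, 1/28), radius 1/70; s3: center (-1/2, -1/28), radius 1/84, second s1: center (-1/16, -1/2), radius 1/48; s2: center (-1/2, 0), radius 1/6; s3: center (1/16, -7/16), radius 1/48


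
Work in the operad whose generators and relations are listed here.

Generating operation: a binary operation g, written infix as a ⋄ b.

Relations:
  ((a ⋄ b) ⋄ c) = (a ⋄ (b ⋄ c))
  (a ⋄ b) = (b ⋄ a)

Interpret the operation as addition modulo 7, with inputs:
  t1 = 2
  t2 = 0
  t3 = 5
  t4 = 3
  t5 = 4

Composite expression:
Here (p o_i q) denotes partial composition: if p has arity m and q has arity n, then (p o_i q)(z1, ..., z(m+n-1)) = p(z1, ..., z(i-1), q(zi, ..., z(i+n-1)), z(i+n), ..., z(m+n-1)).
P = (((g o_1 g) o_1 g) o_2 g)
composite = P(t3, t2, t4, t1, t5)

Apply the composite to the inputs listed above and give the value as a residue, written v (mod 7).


0 (mod 7)

(t2 ⋄ t4) = 3
(t3 ⋄ (t2 ⋄ t4)) = 1
((t3 ⋄ (t2 ⋄ t4)) ⋄ t1) = 3
(((t3 ⋄ (t2 ⋄ t4)) ⋄ t1) ⋄ t5) = 0


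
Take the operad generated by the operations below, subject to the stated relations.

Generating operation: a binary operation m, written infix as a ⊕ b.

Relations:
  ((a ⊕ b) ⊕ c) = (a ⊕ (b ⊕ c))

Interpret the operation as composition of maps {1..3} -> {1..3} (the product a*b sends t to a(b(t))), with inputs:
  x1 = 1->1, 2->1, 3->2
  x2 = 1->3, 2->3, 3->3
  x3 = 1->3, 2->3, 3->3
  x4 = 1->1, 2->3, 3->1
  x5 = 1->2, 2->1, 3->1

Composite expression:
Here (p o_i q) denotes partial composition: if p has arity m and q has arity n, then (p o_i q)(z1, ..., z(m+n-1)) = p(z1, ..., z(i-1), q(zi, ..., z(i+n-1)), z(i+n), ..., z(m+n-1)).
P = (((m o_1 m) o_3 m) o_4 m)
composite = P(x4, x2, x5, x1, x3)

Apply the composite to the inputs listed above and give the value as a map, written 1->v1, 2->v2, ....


(x4 ⊕ x2) = 1->1, 2->1, 3->1
(x1 ⊕ x3) = 1->2, 2->2, 3->2
(x5 ⊕ (x1 ⊕ x3)) = 1->1, 2->1, 3->1
((x4 ⊕ x2) ⊕ (x5 ⊕ (x1 ⊕ x3))) = 1->1, 2->1, 3->1

1->1, 2->1, 3->1


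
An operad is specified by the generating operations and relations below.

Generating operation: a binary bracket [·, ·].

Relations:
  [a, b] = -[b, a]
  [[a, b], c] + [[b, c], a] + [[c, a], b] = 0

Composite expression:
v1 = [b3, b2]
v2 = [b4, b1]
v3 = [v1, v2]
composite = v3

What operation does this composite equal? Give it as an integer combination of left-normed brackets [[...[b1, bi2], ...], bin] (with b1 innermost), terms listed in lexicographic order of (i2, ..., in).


-[[[b1, b4], b2], b3] + [[[b1, b4], b3], b2]


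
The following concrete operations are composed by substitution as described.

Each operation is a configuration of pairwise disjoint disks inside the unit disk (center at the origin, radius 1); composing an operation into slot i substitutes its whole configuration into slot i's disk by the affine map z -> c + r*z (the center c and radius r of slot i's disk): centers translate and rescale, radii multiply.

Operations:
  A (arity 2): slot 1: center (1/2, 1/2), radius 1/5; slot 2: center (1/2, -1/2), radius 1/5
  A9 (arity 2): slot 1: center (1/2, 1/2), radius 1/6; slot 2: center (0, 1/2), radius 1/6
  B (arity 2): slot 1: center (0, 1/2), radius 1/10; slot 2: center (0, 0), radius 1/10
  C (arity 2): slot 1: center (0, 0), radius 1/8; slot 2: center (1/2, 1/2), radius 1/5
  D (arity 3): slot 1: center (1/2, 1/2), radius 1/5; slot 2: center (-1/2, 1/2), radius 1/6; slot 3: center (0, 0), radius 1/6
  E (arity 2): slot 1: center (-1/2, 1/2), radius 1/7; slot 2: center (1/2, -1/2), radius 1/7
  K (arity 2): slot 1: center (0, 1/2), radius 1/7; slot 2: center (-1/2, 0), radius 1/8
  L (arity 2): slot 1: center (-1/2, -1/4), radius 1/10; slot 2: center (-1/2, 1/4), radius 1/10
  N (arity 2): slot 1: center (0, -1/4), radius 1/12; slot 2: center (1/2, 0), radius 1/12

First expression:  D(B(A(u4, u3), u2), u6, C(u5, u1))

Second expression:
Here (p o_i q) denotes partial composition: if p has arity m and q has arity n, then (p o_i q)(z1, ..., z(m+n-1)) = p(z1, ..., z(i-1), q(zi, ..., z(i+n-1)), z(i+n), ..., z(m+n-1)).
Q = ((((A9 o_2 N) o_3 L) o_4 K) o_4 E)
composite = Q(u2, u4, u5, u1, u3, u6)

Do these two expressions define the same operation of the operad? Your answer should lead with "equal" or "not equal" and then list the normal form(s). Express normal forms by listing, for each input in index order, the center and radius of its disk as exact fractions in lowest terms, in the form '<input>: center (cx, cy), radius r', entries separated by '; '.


not equal — first u1: center (1/12, 1/12), radius 1/30; u2: center (1/2, 1/2), radius 1/50; u3: center (51/100, 59/100), radius 1/250; u4: center (51/100, 61/100), radius 1/250; u5: center (0, 0), radius 1/48; u6: center (-1/2, 1/2), radius 1/6, second u1: center (769/10080, 5083/10080), radius 1/35280; u2: center (1/2, 1/2), radius 1/6; u3: center (257/3360, 5081/10080), radius 1/35280; u4: center (0, 11/24), radius 1/72; u5: center (11/144, 143/288), radius 1/720; u6: center (109/1440, 145/288), radius 1/5760

In normal form, the first expression is u1: center (1/12, 1/12), radius 1/30; u2: center (1/2, 1/2), radius 1/50; u3: center (51/100, 59/100), radius 1/250; u4: center (51/100, 61/100), radius 1/250; u5: center (0, 0), radius 1/48; u6: center (-1/2, 1/2), radius 1/6
In normal form, the second expression is u1: center (769/10080, 5083/10080), radius 1/35280; u2: center (1/2, 1/2), radius 1/6; u3: center (257/3360, 5081/10080), radius 1/35280; u4: center (0, 11/24), radius 1/72; u5: center (11/144, 143/288), radius 1/720; u6: center (109/1440, 145/288), radius 1/5760
They disagree, so not equal.


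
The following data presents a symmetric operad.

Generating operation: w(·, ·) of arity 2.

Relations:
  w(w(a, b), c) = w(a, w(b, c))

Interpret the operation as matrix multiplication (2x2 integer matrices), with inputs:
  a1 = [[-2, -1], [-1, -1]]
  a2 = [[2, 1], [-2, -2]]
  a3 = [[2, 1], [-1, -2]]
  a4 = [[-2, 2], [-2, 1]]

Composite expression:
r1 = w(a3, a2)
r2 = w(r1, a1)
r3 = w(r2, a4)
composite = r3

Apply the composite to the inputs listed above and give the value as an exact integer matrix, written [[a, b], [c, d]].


[[12, -10], [24, -19]]

w(a3, a2) = [[2, 0], [2, 3]]
w(w(a3, a2), a1) = [[-4, -2], [-7, -5]]
w(w(w(a3, a2), a1), a4) = [[12, -10], [24, -19]]


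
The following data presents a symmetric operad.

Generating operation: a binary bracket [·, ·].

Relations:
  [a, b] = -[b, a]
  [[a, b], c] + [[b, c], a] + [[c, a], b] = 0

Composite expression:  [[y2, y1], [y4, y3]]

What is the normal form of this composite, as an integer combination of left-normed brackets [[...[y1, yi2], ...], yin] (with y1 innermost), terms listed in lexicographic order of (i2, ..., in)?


[[[y1, y2], y3], y4] - [[[y1, y2], y4], y3]


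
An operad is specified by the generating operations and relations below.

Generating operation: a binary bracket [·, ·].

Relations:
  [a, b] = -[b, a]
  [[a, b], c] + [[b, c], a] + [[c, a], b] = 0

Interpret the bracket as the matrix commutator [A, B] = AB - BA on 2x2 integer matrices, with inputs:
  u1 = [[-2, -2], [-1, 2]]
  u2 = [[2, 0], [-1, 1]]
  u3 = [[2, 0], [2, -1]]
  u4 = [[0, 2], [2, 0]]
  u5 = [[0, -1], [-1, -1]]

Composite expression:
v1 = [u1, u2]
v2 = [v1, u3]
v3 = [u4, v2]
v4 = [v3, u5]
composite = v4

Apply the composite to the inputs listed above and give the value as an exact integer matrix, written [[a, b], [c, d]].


[[32, 84], [-52, -32]]

[u1, u2] = [[2, 2], [-5, -2]]
[[u1, u2], u3] = [[4, -6], [-23, -4]]
[u4, [[u1, u2], u3]] = [[-34, -16], [16, 34]]
[[u4, [[u1, u2], u3]], u5] = [[32, 84], [-52, -32]]


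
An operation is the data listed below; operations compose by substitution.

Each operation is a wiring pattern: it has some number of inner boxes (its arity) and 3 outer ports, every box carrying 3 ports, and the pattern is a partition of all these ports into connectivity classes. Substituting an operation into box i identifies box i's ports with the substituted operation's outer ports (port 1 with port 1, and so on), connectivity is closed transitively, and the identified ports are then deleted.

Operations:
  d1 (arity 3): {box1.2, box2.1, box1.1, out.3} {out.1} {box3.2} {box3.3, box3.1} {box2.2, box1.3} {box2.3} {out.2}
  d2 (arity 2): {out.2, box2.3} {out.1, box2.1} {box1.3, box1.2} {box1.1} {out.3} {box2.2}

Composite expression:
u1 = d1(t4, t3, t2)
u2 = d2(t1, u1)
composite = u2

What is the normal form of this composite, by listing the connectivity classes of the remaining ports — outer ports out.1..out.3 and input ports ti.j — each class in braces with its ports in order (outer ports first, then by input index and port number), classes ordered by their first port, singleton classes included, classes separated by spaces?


Substituting into d2 glues patterns; closure does the rest.
composing d1 on (t4, t3, t2), with out.j its own outer ports: {out.1} {out.2} {out.3, t3.1, t4.1, t4.2} {t2.1, t2.3} {t2.2} {t3.2, t4.3} {t3.3}
composing d2 on (t1, t4, t3, t2), with out.j its own outer ports: {out.1} {out.2, t3.1, t4.1, t4.2} {out.3} {t1.1} {t1.2, t1.3} {t2.1, t2.3} {t2.2} {t3.2, t4.3} {t3.3}

{out.1} {out.2, t3.1, t4.1, t4.2} {out.3} {t1.1} {t1.2, t1.3} {t2.1, t2.3} {t2.2} {t3.2, t4.3} {t3.3}
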